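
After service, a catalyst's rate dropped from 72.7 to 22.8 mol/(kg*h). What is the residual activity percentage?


Activity (%) = (rate_used / rate_fresh) * 100
rate_used = 22.8, rate_fresh = 72.7
= (22.8 / 72.7) * 100
= 0.3136 * 100 = 31.36

31.36 %


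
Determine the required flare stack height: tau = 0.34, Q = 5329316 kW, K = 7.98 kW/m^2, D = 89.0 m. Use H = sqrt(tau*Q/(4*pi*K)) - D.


tau*Q/(4*pi*K) = 0.34 * 5329316 / (4 * pi * 7.98) = 18069.1
sqrt(18069.1) = 134.421
H = 134.421 - 89.0 = 45.42

45.42 m


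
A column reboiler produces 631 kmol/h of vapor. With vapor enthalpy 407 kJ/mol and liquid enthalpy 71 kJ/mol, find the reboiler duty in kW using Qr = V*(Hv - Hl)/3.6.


Qr = 631 * (407 - 71) / 3.6 = 631 * 336 / 3.6 = 58890

58890 kW


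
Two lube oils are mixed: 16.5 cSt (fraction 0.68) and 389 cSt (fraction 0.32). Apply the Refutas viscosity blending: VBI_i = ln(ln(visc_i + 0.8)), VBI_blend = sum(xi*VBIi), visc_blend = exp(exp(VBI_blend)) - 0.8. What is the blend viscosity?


Refutas method: VBN_i = 14.534*ln(ln(visc_i + 0.8)) + 10.975, blended linearly by mass fraction; since VBN is linear in VBI_i = ln(ln(visc_i + 0.8)) and the fractions sum to 1, blend VBI directly: visc = exp(exp(VBI_blend)) - 0.8
VBI_1 = ln(ln(16.5 + 0.8)) = 1.04757
VBI_2 = ln(ln(389 + 0.8)) = 1.78602
VBI_blend = 0.68 * 1.04757 + 0.32 * 1.78602 = 1.28387
visc_blend = exp(exp(1.28387)) - 0.8 = 36.19

36.19 cSt


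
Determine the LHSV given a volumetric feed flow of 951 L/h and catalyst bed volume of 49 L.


LHSV = volumetric feed rate / catalyst volume
= 951 L/h / 49 L
= 19.41 h^-1

19.41 h^-1


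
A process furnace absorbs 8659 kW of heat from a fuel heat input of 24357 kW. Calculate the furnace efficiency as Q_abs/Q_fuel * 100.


Furnace efficiency = Q_absorbed / Q_fuel * 100
= 8659 / 24357 * 100 = 35.55

35.55 %


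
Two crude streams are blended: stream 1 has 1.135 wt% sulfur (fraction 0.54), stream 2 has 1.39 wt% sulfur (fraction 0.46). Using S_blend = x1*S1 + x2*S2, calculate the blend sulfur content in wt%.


Linear sulfur blending: S_blend = x1*S1 + x2*S2
Contribution 1: 0.54 * 1.135 = 0.6129 wt%
Contribution 2: 0.46 * 1.39 = 0.6394 wt%
S_blend = 0.6129 + 0.6394 = 1.2523

1.2523 wt%


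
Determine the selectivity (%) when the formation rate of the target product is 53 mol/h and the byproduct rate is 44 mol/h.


Selectivity = desired / (desired + undesired) * 100
Total products = 53 + 44 = 97 mol/h
S = 53 / 97 * 100
= 0.5464 * 100
= 54.64 %

54.64 %


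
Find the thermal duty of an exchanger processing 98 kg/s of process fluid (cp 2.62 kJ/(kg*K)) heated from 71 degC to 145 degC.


Q = m_dot * cp * delta_T
delta_T = 145 - 71 = 74 K
Q = 98 * 2.62 * 74
= 256.76 * 74
= 19000.24 kW

19000.24 kW


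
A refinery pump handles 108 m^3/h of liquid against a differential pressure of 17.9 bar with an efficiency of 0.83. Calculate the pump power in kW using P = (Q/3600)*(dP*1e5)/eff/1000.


Q = 108 / 3600 = 0.03 m^3/s
P = 0.03 * (17.9 * 1e5) / 0.83 / 1000 = 64.70

64.70 kW


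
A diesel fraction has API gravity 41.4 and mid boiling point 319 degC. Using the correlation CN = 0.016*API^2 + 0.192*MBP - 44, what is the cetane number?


CN = 0.016 * 41.4^2 + 0.192 * 319 - 44
CN = 27.42336 + 61.248 - 44 = 44.67136

44.67136


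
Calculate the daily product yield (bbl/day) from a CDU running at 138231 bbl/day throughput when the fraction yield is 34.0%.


Crude throughput = 138231 bbl/day
Fraction yield = 34.0%
yield = throughput * fraction / 100
yield = 138231 * 34.0 / 100 = 46998.54

46998.54 bbl/day


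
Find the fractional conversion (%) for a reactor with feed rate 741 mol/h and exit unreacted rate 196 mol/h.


X = (F_in - F_out) / F_in * 100
Moles reacted = 741 - 196 = 545
X = 545 / 741 * 100
= 0.7355 * 100
= 73.55 %

73.55 %


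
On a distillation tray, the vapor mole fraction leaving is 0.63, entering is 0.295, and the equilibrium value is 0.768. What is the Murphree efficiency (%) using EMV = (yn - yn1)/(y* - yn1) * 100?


Murphree vapor efficiency: EMV = (y_n - y_(n-1)) / (y*_n - y_(n-1)) * 100
EMV = (0.63 - 0.295) / (0.768 - 0.295) * 100 = 0.335 / 0.473 * 100 = 70.82

70.82 %


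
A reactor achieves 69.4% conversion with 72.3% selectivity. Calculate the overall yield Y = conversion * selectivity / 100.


Overall yield = conversion (%) * selectivity (%) / 100
Conversion = 69.4%, Selectivity = 72.3%
Y = 69.4 * 72.3 / 100
= 50.1762 %

50.1762 %


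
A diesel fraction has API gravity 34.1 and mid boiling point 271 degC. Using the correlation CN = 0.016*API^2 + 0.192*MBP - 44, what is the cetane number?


CN = 0.016 * 34.1^2 + 0.192 * 271 - 44
CN = 18.60496 + 52.032 - 44 = 26.63696

26.63696


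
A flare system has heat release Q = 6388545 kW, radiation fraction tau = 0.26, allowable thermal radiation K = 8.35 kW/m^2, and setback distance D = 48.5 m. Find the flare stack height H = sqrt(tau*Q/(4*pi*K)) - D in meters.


tau*Q/(4*pi*K) = 0.26 * 6388545 / (4 * pi * 8.35) = 15829.9
sqrt(15829.9) = 125.817
H = 125.817 - 48.5 = 77.32

77.32 m


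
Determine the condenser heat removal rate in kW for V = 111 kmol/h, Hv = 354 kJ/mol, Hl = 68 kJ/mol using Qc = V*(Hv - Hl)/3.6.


Qc = 111 * (354 - 68) / 3.6 = 111 * 286 / 3.6 = 8818

8818 kW


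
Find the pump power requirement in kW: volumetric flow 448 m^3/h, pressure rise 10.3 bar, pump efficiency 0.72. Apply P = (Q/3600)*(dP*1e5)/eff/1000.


Q = 448 / 3600 = 0.124444 m^3/s
P = 0.124444 * (10.3 * 1e5) / 0.72 / 1000 = 178.0

178.0 kW


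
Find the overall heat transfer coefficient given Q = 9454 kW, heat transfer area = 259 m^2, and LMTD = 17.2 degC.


From Q = U*A*LMTD, U = Q / (A * LMTD)
U = 9454 / (259 * 17.2) = 9454 / 4454.8 = 2.122

2.122 kW/(m^2*K)


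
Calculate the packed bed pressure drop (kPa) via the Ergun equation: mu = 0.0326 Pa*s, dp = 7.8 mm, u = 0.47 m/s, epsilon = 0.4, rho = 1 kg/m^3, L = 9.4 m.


dp = 7.8 mm = 0.0078 m
Viscous term = 150*0.0326*0.47*(1-0.4)^2 / (0.0078^2*0.4^3) = 212491
Inertial term = 1.75*1*0.47^2*(1-0.4) / (0.0078*0.4^3) = 464.633
dP/L = 212491 + 464.633 = 212956 Pa/m
dP = 212956 * 9.4 / 1000 = 2002 kPa

2002 kPa


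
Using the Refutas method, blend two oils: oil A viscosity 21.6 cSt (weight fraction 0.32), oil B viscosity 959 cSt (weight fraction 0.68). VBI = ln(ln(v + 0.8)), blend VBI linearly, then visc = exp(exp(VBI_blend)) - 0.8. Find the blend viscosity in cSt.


Refutas method: VBN_i = 14.534*ln(ln(visc_i + 0.8)) + 10.975, blended linearly by mass fraction; since VBN is linear in VBI_i = ln(ln(visc_i + 0.8)) and the fractions sum to 1, blend VBI directly: visc = exp(exp(VBI_blend)) - 0.8
VBI_1 = ln(ln(21.6 + 0.8)) = 1.13432
VBI_2 = ln(ln(959 + 0.8)) = 1.92669
VBI_blend = 0.32 * 1.13432 + 0.68 * 1.92669 = 1.67313
visc_blend = exp(exp(1.67313)) - 0.8 = 205.4

205.4 cSt


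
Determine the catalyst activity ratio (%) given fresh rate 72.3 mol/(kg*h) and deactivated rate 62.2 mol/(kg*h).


Activity (%) = (rate_used / rate_fresh) * 100
rate_used = 62.2, rate_fresh = 72.3
= (62.2 / 72.3) * 100
= 0.8603 * 100 = 86.03

86.03 %


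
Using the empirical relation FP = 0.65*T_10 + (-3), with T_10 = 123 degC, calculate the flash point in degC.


FP = 0.65 * 123 + (-3) = 76.95

76.95 degC


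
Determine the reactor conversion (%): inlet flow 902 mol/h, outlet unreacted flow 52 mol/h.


X = (F_in - F_out) / F_in * 100
Moles reacted = 902 - 52 = 850
X = 850 / 902 * 100
= 0.9424 * 100
= 94.24 %

94.24 %


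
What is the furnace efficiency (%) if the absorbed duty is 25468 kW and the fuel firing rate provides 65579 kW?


Furnace efficiency = Q_absorbed / Q_fuel * 100
= 25468 / 65579 * 100 = 38.84

38.84 %


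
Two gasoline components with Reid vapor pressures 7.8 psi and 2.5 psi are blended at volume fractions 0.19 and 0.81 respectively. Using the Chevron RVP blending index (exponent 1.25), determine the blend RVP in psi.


Chevron index: RVP_blend = (sum xi*RVPi^1.25)^(1/1.25)
RVP^1.25 terms: 0.19 * 7.8^1.25 + 0.81 * 2.5^1.25 = 5.02299
RVP_blend = 5.02299^(1/1.25) = 3.637

3.637 psi


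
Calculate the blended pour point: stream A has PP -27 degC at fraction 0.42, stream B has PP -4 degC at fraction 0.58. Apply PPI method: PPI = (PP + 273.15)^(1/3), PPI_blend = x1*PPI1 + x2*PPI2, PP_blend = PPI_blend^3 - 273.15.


PPI_1 = (-27 + 273.15)^(1/3) = 6.2671
PPI_2 = (-4 + 273.15)^(1/3) = 6.456514
PPI_blend = 0.42 * 6.2671 + 0.58 * 6.456514 = 6.37696
PP_blend = 6.37696^3 - 273.15 = 259.323 - 273.15 = -13.83

-13.83 degC


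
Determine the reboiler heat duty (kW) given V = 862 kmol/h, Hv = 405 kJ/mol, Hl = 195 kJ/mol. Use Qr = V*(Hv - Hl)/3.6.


Qr = 862 * (405 - 195) / 3.6 = 862 * 210 / 3.6 = 50280

50280 kW


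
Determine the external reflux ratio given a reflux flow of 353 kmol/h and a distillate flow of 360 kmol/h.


Reflux ratio definition: R = L / D (liquid returned / distillate withdrawn)
L = 353 kmol/h, D = 360 kmol/h
R = 353 / 360 = 0.9806

0.9806


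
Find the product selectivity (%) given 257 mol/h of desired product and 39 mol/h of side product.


Selectivity = desired / (desired + undesired) * 100
Total products = 257 + 39 = 296 mol/h
S = 257 / 296 * 100
= 0.8682 * 100
= 86.82 %

86.82 %


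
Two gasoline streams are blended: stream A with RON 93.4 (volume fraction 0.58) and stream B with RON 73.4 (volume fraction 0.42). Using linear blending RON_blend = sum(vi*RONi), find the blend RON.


Linear blending: RON_blend = sum(vi * RONi)
Contribution 1: 0.58 * 93.4 = 54.172
Contribution 2: 0.42 * 73.4 = 30.828
RON_blend = 54.172 + 30.828 = 85

85


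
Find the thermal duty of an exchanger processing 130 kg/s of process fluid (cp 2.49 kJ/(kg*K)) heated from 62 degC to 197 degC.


Q = m_dot * cp * delta_T
delta_T = 197 - 62 = 135 K
Q = 130 * 2.49 * 135
= 323.7 * 135
= 43699.5 kW

43699.5 kW


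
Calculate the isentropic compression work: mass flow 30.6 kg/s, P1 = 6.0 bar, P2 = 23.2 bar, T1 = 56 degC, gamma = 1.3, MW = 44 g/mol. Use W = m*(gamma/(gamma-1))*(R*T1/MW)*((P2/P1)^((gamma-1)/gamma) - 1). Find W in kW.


Isentropic work: W = m*(gamma/(gamma-1))*(R*T1/MW)*((P2/P1)^((gamma-1)/gamma) - 1)
T1 = 56 + 273.15 = 329.15 K
Pressure ratio = 23.2 / 6.0 = 3.86667
Exponent = (1.3 - 1)/1.3 = 0.230769
(P2/P1)^exp - 1 = 3.86667^0.230769 - 1 = 0.366278
W = 30.6 * 1.3 / 0.3 * 8.314 * 329.15 / 44 * 0.366278 = 3021

3021 kW


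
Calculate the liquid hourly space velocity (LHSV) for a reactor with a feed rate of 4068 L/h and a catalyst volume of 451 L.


LHSV = volumetric feed rate / catalyst volume
= 4068 L/h / 451 L
= 9.020 h^-1

9.020 h^-1


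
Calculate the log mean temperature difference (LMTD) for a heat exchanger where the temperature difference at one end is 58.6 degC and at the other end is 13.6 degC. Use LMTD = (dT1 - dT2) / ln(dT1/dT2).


LMTD = (dT1 - dT2) / ln(dT1/dT2)
= (58.6 - 13.6) / ln(58.6 / 13.6) = 45 / 1.46066 = 30.81

30.81 degC


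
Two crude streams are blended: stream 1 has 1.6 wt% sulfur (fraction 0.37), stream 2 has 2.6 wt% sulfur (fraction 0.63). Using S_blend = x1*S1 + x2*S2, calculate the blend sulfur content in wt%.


Linear sulfur blending: S_blend = x1*S1 + x2*S2
Contribution 1: 0.37 * 1.6 = 0.592 wt%
Contribution 2: 0.63 * 2.6 = 1.638 wt%
S_blend = 0.592 + 1.638 = 2.23

2.23 wt%


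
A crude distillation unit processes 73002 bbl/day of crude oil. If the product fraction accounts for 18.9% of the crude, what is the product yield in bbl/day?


Crude throughput = 73002 bbl/day
Fraction yield = 18.9%
yield = throughput * fraction / 100
yield = 73002 * 18.9 / 100 = 13797.378

13797.378 bbl/day


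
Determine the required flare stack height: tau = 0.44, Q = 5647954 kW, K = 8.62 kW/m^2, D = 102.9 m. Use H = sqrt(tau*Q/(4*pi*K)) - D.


tau*Q/(4*pi*K) = 0.44 * 5647954 / (4 * pi * 8.62) = 22941.8
sqrt(22941.8) = 151.466
H = 151.466 - 102.9 = 48.57

48.57 m


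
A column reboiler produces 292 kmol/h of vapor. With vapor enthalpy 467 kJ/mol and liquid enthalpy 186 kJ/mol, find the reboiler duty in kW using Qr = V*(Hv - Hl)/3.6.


Qr = 292 * (467 - 186) / 3.6 = 292 * 281 / 3.6 = 22790

22790 kW


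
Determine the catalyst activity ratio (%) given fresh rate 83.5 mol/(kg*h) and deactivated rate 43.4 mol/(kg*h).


Activity (%) = (rate_used / rate_fresh) * 100
rate_used = 43.4, rate_fresh = 83.5
= (43.4 / 83.5) * 100
= 0.5198 * 100 = 51.98

51.98 %


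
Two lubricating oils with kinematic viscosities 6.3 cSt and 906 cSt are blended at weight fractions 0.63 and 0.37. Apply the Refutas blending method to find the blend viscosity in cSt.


Refutas method: VBN_i = 14.534*ln(ln(visc_i + 0.8)) + 10.975, blended linearly by mass fraction; since VBN is linear in VBI_i = ln(ln(visc_i + 0.8)) and the fractions sum to 1, blend VBI directly: visc = exp(exp(VBI_blend)) - 0.8
VBI_1 = ln(ln(6.3 + 0.8)) = 0.672993
VBI_2 = ln(ln(906 + 0.8)) = 1.91838
VBI_blend = 0.63 * 0.672993 + 0.37 * 1.91838 = 1.13379
visc_blend = exp(exp(1.13379)) - 0.8 = 21.56

21.56 cSt


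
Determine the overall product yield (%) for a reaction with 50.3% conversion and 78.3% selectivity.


Overall yield = conversion (%) * selectivity (%) / 100
Conversion = 50.3%, Selectivity = 78.3%
Y = 50.3 * 78.3 / 100
= 39.3849 %

39.3849 %


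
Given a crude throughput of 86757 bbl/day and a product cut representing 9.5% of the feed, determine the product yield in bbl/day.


Crude throughput = 86757 bbl/day
Fraction yield = 9.5%
yield = throughput * fraction / 100
yield = 86757 * 9.5 / 100 = 8241.915

8241.915 bbl/day


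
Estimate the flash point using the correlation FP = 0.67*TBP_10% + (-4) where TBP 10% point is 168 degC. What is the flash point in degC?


FP = 0.67 * 168 + (-4) = 108.56

108.56 degC


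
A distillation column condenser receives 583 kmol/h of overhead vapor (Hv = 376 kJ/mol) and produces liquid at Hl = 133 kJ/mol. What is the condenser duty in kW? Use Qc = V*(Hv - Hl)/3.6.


Qc = 583 * (376 - 133) / 3.6 = 583 * 243 / 3.6 = 39350

39350 kW


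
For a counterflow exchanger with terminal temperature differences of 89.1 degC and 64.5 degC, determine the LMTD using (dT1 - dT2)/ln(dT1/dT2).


LMTD = (dT1 - dT2) / ln(dT1/dT2)
= (89.1 - 64.5) / ln(89.1 / 64.5) = 24.6 / 0.323094 = 76.14

76.14 degC


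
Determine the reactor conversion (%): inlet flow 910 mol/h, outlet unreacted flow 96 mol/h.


X = (F_in - F_out) / F_in * 100
Moles reacted = 910 - 96 = 814
X = 814 / 910 * 100
= 0.8945 * 100
= 89.45 %

89.45 %


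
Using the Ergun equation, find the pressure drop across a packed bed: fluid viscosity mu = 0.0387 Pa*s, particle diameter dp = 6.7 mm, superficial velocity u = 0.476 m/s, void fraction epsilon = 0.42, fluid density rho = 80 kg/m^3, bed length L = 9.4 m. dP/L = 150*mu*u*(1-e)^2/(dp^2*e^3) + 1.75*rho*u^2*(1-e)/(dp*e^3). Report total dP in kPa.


dp = 6.7 mm = 0.0067 m
Viscous term = 150*0.0387*0.476*(1-0.42)^2 / (0.0067^2*0.42^3) = 279491
Inertial term = 1.75*80*0.476^2*(1-0.42) / (0.0067*0.42^3) = 37063.6
dP/L = 279491 + 37063.6 = 316555 Pa/m
dP = 316555 * 9.4 / 1000 = 2976 kPa

2976 kPa


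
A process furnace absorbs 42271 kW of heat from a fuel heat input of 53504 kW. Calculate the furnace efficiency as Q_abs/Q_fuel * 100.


Furnace efficiency = Q_absorbed / Q_fuel * 100
= 42271 / 53504 * 100 = 79.01

79.01 %


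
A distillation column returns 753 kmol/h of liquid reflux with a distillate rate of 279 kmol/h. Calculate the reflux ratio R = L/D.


Reflux ratio definition: R = L / D (liquid returned / distillate withdrawn)
L = 753 kmol/h, D = 279 kmol/h
R = 753 / 279 = 2.699

2.699


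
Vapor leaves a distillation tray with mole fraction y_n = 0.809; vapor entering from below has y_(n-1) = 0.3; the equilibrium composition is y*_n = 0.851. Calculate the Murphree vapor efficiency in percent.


Murphree vapor efficiency: EMV = (y_n - y_(n-1)) / (y*_n - y_(n-1)) * 100
EMV = (0.809 - 0.3) / (0.851 - 0.3) * 100 = 0.509 / 0.551 * 100 = 92.38

92.38 %


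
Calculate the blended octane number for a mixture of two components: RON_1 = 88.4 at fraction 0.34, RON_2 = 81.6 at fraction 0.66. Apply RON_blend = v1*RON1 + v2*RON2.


Linear blending: RON_blend = sum(vi * RONi)
Contribution 1: 0.34 * 88.4 = 30.056
Contribution 2: 0.66 * 81.6 = 53.856
RON_blend = 30.056 + 53.856 = 83.912

83.912


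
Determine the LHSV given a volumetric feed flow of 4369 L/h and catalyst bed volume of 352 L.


LHSV = volumetric feed rate / catalyst volume
= 4369 L/h / 352 L
= 12.41 h^-1

12.41 h^-1


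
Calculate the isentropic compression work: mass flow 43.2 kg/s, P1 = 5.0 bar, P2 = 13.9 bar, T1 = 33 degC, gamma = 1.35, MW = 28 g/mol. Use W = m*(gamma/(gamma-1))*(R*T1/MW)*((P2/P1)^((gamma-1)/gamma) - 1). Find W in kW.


Isentropic work: W = m*(gamma/(gamma-1))*(R*T1/MW)*((P2/P1)^((gamma-1)/gamma) - 1)
T1 = 33 + 273.15 = 306.15 K
Pressure ratio = 13.9 / 5.0 = 2.78
Exponent = (1.35 - 1)/1.35 = 0.259259
(P2/P1)^exp - 1 = 2.78^0.259259 - 1 = 0.303535
W = 43.2 * 1.35 / 0.35 * 8.314 * 306.15 / 28 * 0.303535 = 4598

4598 kW


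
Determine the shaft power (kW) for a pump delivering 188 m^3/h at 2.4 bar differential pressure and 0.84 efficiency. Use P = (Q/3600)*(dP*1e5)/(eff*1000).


Q = 188 / 3600 = 0.0522222 m^3/s
P = 0.0522222 * (2.4 * 1e5) / 0.84 / 1000 = 14.92

14.92 kW


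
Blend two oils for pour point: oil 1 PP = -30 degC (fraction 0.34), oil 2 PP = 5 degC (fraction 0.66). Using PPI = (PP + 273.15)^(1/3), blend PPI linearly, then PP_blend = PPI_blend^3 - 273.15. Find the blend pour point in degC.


PPI_1 = (-30 + 273.15)^(1/3) = 6.241535
PPI_2 = (5 + 273.15)^(1/3) = 6.527693
PPI_blend = 0.34 * 6.241535 + 0.66 * 6.527693 = 6.430399
PP_blend = 6.430399^3 - 273.15 = 265.8972 - 273.15 = -7.25

-7.25 degC


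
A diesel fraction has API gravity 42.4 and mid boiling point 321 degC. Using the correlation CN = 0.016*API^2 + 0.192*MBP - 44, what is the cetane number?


CN = 0.016 * 42.4^2 + 0.192 * 321 - 44
CN = 28.76416 + 61.632 - 44 = 46.39616

46.39616


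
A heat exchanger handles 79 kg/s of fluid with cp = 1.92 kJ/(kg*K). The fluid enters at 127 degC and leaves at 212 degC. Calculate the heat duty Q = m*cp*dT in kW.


Q = m_dot * cp * delta_T
delta_T = 212 - 127 = 85 K
Q = 79 * 1.92 * 85
= 151.68 * 85
= 12892.8 kW

12892.8 kW


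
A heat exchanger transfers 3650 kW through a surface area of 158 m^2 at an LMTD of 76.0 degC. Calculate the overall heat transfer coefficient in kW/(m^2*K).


From Q = U*A*LMTD, U = Q / (A * LMTD)
U = 3650 / (158 * 76.0) = 3650 / 12008 = 0.3040

0.3040 kW/(m^2*K)


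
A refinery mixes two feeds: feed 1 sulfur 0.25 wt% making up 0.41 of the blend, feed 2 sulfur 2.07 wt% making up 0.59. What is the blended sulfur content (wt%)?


Linear sulfur blending: S_blend = x1*S1 + x2*S2
Contribution 1: 0.41 * 0.25 = 0.1025 wt%
Contribution 2: 0.59 * 2.07 = 1.2213 wt%
S_blend = 0.1025 + 1.2213 = 1.3238

1.3238 wt%


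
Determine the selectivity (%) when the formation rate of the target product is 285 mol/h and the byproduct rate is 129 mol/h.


Selectivity = desired / (desired + undesired) * 100
Total products = 285 + 129 = 414 mol/h
S = 285 / 414 * 100
= 0.6884 * 100
= 68.84 %

68.84 %


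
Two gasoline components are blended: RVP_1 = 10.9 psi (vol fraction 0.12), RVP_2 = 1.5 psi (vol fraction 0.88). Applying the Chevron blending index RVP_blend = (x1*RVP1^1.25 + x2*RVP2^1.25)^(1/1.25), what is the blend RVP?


Chevron index: RVP_blend = (sum xi*RVPi^1.25)^(1/1.25)
RVP^1.25 terms: 0.12 * 10.9^1.25 + 0.88 * 1.5^1.25 = 3.83747
RVP_blend = 3.83747^(1/1.25) = 2.932

2.932 psi


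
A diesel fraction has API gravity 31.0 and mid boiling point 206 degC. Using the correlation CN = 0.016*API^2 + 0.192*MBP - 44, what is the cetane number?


CN = 0.016 * 31.0^2 + 0.192 * 206 - 44
CN = 15.376 + 39.552 - 44 = 10.928

10.928


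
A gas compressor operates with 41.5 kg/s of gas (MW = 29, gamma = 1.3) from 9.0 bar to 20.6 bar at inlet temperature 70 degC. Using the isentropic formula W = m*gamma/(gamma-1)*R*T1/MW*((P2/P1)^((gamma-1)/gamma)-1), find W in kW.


Isentropic work: W = m*(gamma/(gamma-1))*(R*T1/MW)*((P2/P1)^((gamma-1)/gamma) - 1)
T1 = 70 + 273.15 = 343.15 K
Pressure ratio = 20.6 / 9.0 = 2.28889
Exponent = (1.3 - 1)/1.3 = 0.230769
(P2/P1)^exp - 1 = 2.28889^0.230769 - 1 = 0.210571
W = 41.5 * 1.3 / 0.3 * 8.314 * 343.15 / 29 * 0.210571 = 3725

3725 kW


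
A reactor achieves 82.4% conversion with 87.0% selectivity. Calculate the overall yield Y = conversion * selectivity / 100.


Overall yield = conversion (%) * selectivity (%) / 100
Conversion = 82.4%, Selectivity = 87.0%
Y = 82.4 * 87.0 / 100
= 71.688 %

71.688 %


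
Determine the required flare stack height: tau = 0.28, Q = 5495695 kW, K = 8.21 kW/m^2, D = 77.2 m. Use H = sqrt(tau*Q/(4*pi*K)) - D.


tau*Q/(4*pi*K) = 0.28 * 5495695 / (4 * pi * 8.21) = 14915.2
sqrt(14915.2) = 122.128
H = 122.128 - 77.2 = 44.93

44.93 m


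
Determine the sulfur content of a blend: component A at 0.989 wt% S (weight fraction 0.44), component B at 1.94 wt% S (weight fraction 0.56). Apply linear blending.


Linear sulfur blending: S_blend = x1*S1 + x2*S2
Contribution 1: 0.44 * 0.989 = 0.43516 wt%
Contribution 2: 0.56 * 1.94 = 1.0864 wt%
S_blend = 0.43516 + 1.0864 = 1.52156

1.52156 wt%


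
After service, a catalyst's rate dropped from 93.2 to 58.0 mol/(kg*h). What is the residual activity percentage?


Activity (%) = (rate_used / rate_fresh) * 100
rate_used = 58.0, rate_fresh = 93.2
= (58.0 / 93.2) * 100
= 0.6223 * 100 = 62.23

62.23 %


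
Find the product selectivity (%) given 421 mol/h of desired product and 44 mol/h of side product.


Selectivity = desired / (desired + undesired) * 100
Total products = 421 + 44 = 465 mol/h
S = 421 / 465 * 100
= 0.9054 * 100
= 90.54 %

90.54 %


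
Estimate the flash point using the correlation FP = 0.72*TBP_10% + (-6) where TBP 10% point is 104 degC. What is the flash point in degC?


FP = 0.72 * 104 + (-6) = 68.88

68.88 degC


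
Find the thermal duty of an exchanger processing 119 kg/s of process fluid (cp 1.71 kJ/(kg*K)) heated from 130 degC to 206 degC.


Q = m_dot * cp * delta_T
delta_T = 206 - 130 = 76 K
Q = 119 * 1.71 * 76
= 203.49 * 76
= 15465.24 kW

15465.24 kW


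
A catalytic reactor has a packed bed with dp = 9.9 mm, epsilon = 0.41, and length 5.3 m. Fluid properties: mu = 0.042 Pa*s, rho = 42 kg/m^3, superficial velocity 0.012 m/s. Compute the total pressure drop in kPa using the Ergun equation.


dp = 9.9 mm = 0.0099 m
Viscous term = 150*0.042*0.012*(1-0.41)^2 / (0.0099^2*0.41^3) = 3895.86
Inertial term = 1.75*42*0.012^2*(1-0.41) / (0.0099*0.41^3) = 9.15198
dP/L = 3895.86 + 9.15198 = 3905.01 Pa/m
dP = 3905.01 * 5.3 / 1000 = 20.70 kPa

20.70 kPa


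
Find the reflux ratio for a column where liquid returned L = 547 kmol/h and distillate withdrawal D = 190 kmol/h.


Reflux ratio definition: R = L / D (liquid returned / distillate withdrawn)
L = 547 kmol/h, D = 190 kmol/h
R = 547 / 190 = 2.879

2.879


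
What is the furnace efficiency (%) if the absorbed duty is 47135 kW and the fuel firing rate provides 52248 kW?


Furnace efficiency = Q_absorbed / Q_fuel * 100
= 47135 / 52248 * 100 = 90.21

90.21 %


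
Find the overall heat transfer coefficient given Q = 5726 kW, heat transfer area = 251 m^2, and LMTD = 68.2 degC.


From Q = U*A*LMTD, U = Q / (A * LMTD)
U = 5726 / (251 * 68.2) = 5726 / 17118.2 = 0.3345

0.3345 kW/(m^2*K)


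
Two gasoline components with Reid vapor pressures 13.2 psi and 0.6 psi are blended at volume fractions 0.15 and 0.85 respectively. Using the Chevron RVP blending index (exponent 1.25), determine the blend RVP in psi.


Chevron index: RVP_blend = (sum xi*RVPi^1.25)^(1/1.25)
RVP^1.25 terms: 0.15 * 13.2^1.25 + 0.85 * 0.6^1.25 = 4.22292
RVP_blend = 4.22292^(1/1.25) = 3.166

3.166 psi


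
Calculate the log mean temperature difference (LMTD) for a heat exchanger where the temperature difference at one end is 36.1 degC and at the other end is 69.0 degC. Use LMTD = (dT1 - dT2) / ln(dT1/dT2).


LMTD = (dT1 - dT2) / ln(dT1/dT2)
= (36.1 - 69.0) / ln(36.1 / 69.0) = -32.9 / -0.647814 = 50.79

50.79 degC


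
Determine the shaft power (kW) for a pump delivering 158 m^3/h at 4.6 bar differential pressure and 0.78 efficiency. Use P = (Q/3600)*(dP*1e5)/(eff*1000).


Q = 158 / 3600 = 0.0438889 m^3/s
P = 0.0438889 * (4.6 * 1e5) / 0.78 / 1000 = 25.88

25.88 kW


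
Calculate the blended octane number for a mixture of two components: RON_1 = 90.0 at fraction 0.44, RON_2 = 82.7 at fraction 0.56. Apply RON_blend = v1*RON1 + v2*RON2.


Linear blending: RON_blend = sum(vi * RONi)
Contribution 1: 0.44 * 90.0 = 39.6
Contribution 2: 0.56 * 82.7 = 46.312
RON_blend = 39.6 + 46.312 = 85.912

85.912


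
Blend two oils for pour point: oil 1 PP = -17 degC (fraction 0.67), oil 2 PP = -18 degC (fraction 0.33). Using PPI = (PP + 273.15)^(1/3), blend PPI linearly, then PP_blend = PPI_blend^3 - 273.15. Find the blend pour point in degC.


PPI_1 = (-17 + 273.15)^(1/3) = 6.350844
PPI_2 = (-18 + 273.15)^(1/3) = 6.342569
PPI_blend = 0.67 * 6.350844 + 0.33 * 6.342569 = 6.348113
PP_blend = 6.348113^3 - 273.15 = 255.8197 - 273.15 = -17.33

-17.33 degC


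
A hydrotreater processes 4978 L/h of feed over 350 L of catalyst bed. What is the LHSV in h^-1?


LHSV = volumetric feed rate / catalyst volume
= 4978 L/h / 350 L
= 14.22 h^-1

14.22 h^-1


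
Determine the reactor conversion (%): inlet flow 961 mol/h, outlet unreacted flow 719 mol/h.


X = (F_in - F_out) / F_in * 100
Moles reacted = 961 - 719 = 242
X = 242 / 961 * 100
= 0.2518 * 100
= 25.18 %

25.18 %


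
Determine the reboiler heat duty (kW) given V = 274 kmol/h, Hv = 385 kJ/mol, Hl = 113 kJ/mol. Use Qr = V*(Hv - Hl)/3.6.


Qr = 274 * (385 - 113) / 3.6 = 274 * 272 / 3.6 = 20700

20700 kW


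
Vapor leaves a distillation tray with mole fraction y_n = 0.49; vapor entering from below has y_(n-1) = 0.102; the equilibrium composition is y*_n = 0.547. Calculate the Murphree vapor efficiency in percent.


Murphree vapor efficiency: EMV = (y_n - y_(n-1)) / (y*_n - y_(n-1)) * 100
EMV = (0.49 - 0.102) / (0.547 - 0.102) * 100 = 0.388 / 0.445 * 100 = 87.19

87.19 %


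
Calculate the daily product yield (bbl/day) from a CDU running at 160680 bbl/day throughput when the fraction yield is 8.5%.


Crude throughput = 160680 bbl/day
Fraction yield = 8.5%
yield = throughput * fraction / 100
yield = 160680 * 8.5 / 100 = 13657.8

13657.8 bbl/day


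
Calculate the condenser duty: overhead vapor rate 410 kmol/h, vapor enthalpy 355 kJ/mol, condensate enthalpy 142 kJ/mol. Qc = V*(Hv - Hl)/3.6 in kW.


Qc = 410 * (355 - 142) / 3.6 = 410 * 213 / 3.6 = 24260

24260 kW


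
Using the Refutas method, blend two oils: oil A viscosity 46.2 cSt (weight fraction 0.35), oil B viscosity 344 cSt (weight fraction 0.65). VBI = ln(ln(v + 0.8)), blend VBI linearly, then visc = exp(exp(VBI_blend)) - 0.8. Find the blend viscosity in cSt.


Refutas method: VBN_i = 14.534*ln(ln(visc_i + 0.8)) + 10.975, blended linearly by mass fraction; since VBN is linear in VBI_i = ln(ln(visc_i + 0.8)) and the fractions sum to 1, blend VBI directly: visc = exp(exp(VBI_blend)) - 0.8
VBI_1 = ln(ln(46.2 + 0.8)) = 1.34811
VBI_2 = ln(ln(344 + 0.8)) = 1.76524
VBI_blend = 0.35 * 1.34811 + 0.65 * 1.76524 = 1.61924
visc_blend = exp(exp(1.61924)) - 0.8 = 155.1

155.1 cSt


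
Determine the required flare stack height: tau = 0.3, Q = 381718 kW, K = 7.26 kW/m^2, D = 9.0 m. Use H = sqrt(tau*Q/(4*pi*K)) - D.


tau*Q/(4*pi*K) = 0.3 * 381718 / (4 * pi * 7.26) = 1255.21
sqrt(1255.21) = 35.4289
H = 35.4289 - 9.0 = 26.43

26.43 m


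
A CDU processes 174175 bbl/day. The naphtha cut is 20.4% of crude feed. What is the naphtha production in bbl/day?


Crude throughput = 174175 bbl/day
Fraction yield = 20.4%
yield = throughput * fraction / 100
yield = 174175 * 20.4 / 100 = 35531.7

35531.7 bbl/day


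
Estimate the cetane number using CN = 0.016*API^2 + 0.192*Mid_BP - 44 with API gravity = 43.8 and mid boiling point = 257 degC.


CN = 0.016 * 43.8^2 + 0.192 * 257 - 44
CN = 30.69504 + 49.344 - 44 = 36.03904

36.03904


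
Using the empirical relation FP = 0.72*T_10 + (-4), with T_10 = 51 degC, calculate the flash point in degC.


FP = 0.72 * 51 + (-4) = 32.72

32.72 degC


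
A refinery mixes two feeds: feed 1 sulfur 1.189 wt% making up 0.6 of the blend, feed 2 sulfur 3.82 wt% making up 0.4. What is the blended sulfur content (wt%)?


Linear sulfur blending: S_blend = x1*S1 + x2*S2
Contribution 1: 0.6 * 1.189 = 0.7134 wt%
Contribution 2: 0.4 * 3.82 = 1.528 wt%
S_blend = 0.7134 + 1.528 = 2.2414

2.2414 wt%


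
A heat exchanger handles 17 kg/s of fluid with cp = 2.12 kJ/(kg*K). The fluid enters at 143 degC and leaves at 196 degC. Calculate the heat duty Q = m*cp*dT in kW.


Q = m_dot * cp * delta_T
delta_T = 196 - 143 = 53 K
Q = 17 * 2.12 * 53
= 36.04 * 53
= 1910.12 kW

1910.12 kW


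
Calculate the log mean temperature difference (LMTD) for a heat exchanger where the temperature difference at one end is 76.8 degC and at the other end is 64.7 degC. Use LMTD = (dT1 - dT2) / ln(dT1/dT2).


LMTD = (dT1 - dT2) / ln(dT1/dT2)
= (76.8 - 64.7) / ln(76.8 / 64.7) = 12.1 / 0.171443 = 70.58

70.58 degC


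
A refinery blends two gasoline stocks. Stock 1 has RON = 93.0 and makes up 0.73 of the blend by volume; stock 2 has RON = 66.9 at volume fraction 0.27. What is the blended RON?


Linear blending: RON_blend = sum(vi * RONi)
Contribution 1: 0.73 * 93.0 = 67.89
Contribution 2: 0.27 * 66.9 = 18.063
RON_blend = 67.89 + 18.063 = 85.953

85.953


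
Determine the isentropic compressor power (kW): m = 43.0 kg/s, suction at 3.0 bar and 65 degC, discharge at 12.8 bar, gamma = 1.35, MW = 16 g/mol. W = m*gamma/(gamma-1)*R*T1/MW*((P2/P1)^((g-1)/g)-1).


Isentropic work: W = m*(gamma/(gamma-1))*(R*T1/MW)*((P2/P1)^((gamma-1)/gamma) - 1)
T1 = 65 + 273.15 = 338.15 K
Pressure ratio = 12.8 / 3.0 = 4.26667
Exponent = (1.35 - 1)/1.35 = 0.259259
(P2/P1)^exp - 1 = 4.26667^0.259259 - 1 = 0.456654
W = 43.0 * 1.35 / 0.35 * 8.314 * 338.15 / 16 * 0.456654 = 13310

13310 kW


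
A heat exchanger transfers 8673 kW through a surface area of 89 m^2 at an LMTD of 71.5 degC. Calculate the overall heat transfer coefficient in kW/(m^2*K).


From Q = U*A*LMTD, U = Q / (A * LMTD)
U = 8673 / (89 * 71.5) = 8673 / 6363.5 = 1.363

1.363 kW/(m^2*K)


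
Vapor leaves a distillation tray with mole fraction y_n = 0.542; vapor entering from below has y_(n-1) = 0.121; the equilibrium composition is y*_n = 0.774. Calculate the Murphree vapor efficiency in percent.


Murphree vapor efficiency: EMV = (y_n - y_(n-1)) / (y*_n - y_(n-1)) * 100
EMV = (0.542 - 0.121) / (0.774 - 0.121) * 100 = 0.421 / 0.653 * 100 = 64.47

64.47 %


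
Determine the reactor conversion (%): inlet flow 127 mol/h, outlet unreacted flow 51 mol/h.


X = (F_in - F_out) / F_in * 100
Moles reacted = 127 - 51 = 76
X = 76 / 127 * 100
= 0.5984 * 100
= 59.84 %

59.84 %


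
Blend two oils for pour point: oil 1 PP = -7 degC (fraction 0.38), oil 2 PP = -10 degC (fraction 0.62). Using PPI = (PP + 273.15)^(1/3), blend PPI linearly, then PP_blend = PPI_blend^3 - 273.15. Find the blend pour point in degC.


PPI_1 = (-7 + 273.15)^(1/3) = 6.432436
PPI_2 = (-10 + 273.15)^(1/3) = 6.408176
PPI_blend = 0.38 * 6.432436 + 0.62 * 6.408176 = 6.417395
PP_blend = 6.417395^3 - 273.15 = 264.2873 - 273.15 = -8.86

-8.86 degC


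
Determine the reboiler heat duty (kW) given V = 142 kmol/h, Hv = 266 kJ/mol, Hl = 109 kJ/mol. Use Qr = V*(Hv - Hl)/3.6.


Qr = 142 * (266 - 109) / 3.6 = 142 * 157 / 3.6 = 6193

6193 kW


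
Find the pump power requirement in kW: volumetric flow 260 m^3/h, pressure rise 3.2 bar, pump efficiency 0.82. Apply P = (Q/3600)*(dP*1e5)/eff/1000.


Q = 260 / 3600 = 0.0722222 m^3/s
P = 0.0722222 * (3.2 * 1e5) / 0.82 / 1000 = 28.18

28.18 kW


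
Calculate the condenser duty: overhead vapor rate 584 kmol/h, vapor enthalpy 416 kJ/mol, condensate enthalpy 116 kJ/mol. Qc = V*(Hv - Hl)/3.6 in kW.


Qc = 584 * (416 - 116) / 3.6 = 584 * 300 / 3.6 = 48670

48670 kW


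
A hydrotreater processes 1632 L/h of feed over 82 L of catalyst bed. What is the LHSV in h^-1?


LHSV = volumetric feed rate / catalyst volume
= 1632 L/h / 82 L
= 19.90 h^-1

19.90 h^-1


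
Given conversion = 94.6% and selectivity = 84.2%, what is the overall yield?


Overall yield = conversion (%) * selectivity (%) / 100
Conversion = 94.6%, Selectivity = 84.2%
Y = 94.6 * 84.2 / 100
= 79.6532 %

79.6532 %


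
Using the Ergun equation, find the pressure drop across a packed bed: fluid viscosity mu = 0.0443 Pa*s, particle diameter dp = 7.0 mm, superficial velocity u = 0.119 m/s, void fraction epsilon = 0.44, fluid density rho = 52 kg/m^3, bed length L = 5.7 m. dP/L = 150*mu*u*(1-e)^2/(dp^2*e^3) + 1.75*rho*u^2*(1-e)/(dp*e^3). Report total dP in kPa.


dp = 7.0 mm = 0.007 m
Viscous term = 150*0.0443*0.119*(1-0.44)^2 / (0.007^2*0.44^3) = 59410.6
Inertial term = 1.75*52*0.119^2*(1-0.44) / (0.007*0.44^3) = 1210.23
dP/L = 59410.6 + 1210.23 = 60620.8 Pa/m
dP = 60620.8 * 5.7 / 1000 = 345.5 kPa

345.5 kPa


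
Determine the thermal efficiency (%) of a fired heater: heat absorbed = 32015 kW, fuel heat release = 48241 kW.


Furnace efficiency = Q_absorbed / Q_fuel * 100
= 32015 / 48241 * 100 = 66.36

66.36 %


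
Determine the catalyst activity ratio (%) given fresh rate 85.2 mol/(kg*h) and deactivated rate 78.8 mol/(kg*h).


Activity (%) = (rate_used / rate_fresh) * 100
rate_used = 78.8, rate_fresh = 85.2
= (78.8 / 85.2) * 100
= 0.9249 * 100 = 92.49

92.49 %


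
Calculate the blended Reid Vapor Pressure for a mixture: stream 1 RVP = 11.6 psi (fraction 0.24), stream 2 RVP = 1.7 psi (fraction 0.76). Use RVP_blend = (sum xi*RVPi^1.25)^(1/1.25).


Chevron index: RVP_blend = (sum xi*RVPi^1.25)^(1/1.25)
RVP^1.25 terms: 0.24 * 11.6^1.25 + 0.76 * 1.7^1.25 = 6.61316
RVP_blend = 6.61316^(1/1.25) = 4.532

4.532 psi


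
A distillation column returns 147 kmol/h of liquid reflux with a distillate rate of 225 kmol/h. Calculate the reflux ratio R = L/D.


Reflux ratio definition: R = L / D (liquid returned / distillate withdrawn)
L = 147 kmol/h, D = 225 kmol/h
R = 147 / 225 = 0.6533

0.6533


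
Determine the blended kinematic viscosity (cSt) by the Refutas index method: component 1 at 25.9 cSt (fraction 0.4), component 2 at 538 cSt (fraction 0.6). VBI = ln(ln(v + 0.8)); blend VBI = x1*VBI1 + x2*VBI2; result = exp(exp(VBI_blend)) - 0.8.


Refutas method: VBN_i = 14.534*ln(ln(visc_i + 0.8)) + 10.975, blended linearly by mass fraction; since VBN is linear in VBI_i = ln(ln(visc_i + 0.8)) and the fractions sum to 1, blend VBI directly: visc = exp(exp(VBI_blend)) - 0.8
VBI_1 = ln(ln(25.9 + 0.8)) = 1.18926
VBI_2 = ln(ln(538 + 0.8)) = 1.83886
VBI_blend = 0.4 * 1.18926 + 0.6 * 1.83886 = 1.57902
visc_blend = exp(exp(1.57902)) - 0.8 = 127.0

127.0 cSt


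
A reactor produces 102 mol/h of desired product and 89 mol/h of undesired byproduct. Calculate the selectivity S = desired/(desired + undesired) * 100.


Selectivity = desired / (desired + undesired) * 100
Total products = 102 + 89 = 191 mol/h
S = 102 / 191 * 100
= 0.5340 * 100
= 53.40 %

53.40 %


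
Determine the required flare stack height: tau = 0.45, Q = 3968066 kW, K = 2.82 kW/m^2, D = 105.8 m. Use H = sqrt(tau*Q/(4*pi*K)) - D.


tau*Q/(4*pi*K) = 0.45 * 3968066 / (4 * pi * 2.82) = 50388.6
sqrt(50388.6) = 224.474
H = 224.474 - 105.8 = 118.7

118.7 m


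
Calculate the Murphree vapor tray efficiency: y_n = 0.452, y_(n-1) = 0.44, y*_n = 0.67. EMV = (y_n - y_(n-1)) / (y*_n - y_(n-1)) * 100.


Murphree vapor efficiency: EMV = (y_n - y_(n-1)) / (y*_n - y_(n-1)) * 100
EMV = (0.452 - 0.44) / (0.67 - 0.44) * 100 = 0.012 / 0.23 * 100 = 5.217

5.217 %


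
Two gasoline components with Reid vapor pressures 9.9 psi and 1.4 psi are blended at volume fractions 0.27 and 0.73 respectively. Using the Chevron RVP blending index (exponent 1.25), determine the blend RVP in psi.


Chevron index: RVP_blend = (sum xi*RVPi^1.25)^(1/1.25)
RVP^1.25 terms: 0.27 * 9.9^1.25 + 0.73 * 1.4^1.25 = 5.8531
RVP_blend = 5.8531^(1/1.25) = 4.111

4.111 psi


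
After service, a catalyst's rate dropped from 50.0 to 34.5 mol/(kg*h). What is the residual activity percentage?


Activity (%) = (rate_used / rate_fresh) * 100
rate_used = 34.5, rate_fresh = 50.0
= (34.5 / 50.0) * 100
= 0.6900 * 100 = 69.00

69.00 %


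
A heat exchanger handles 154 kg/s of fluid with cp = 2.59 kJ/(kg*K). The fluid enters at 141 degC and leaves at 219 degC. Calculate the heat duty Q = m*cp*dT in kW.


Q = m_dot * cp * delta_T
delta_T = 219 - 141 = 78 K
Q = 154 * 2.59 * 78
= 398.86 * 78
= 31111.08 kW

31111.08 kW


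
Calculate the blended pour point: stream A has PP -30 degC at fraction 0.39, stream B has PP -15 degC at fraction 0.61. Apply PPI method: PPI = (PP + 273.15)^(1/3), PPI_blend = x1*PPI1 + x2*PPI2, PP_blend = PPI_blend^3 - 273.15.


PPI_1 = (-30 + 273.15)^(1/3) = 6.241535
PPI_2 = (-15 + 273.15)^(1/3) = 6.36733
PPI_blend = 0.39 * 6.241535 + 0.61 * 6.36733 = 6.31827
PP_blend = 6.31827^3 - 273.15 = 252.2287 - 273.15 = -20.92

-20.92 degC


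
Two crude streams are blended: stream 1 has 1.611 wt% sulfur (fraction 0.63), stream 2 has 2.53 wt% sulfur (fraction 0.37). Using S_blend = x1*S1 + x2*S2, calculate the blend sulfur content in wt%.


Linear sulfur blending: S_blend = x1*S1 + x2*S2
Contribution 1: 0.63 * 1.611 = 1.01493 wt%
Contribution 2: 0.37 * 2.53 = 0.9361 wt%
S_blend = 1.01493 + 0.9361 = 1.95103

1.95103 wt%


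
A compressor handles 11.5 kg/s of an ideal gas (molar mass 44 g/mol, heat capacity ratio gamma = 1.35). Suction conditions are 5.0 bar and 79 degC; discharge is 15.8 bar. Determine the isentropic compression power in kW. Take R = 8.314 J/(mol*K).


Isentropic work: W = m*(gamma/(gamma-1))*(R*T1/MW)*((P2/P1)^((gamma-1)/gamma) - 1)
T1 = 79 + 273.15 = 352.15 K
Pressure ratio = 15.8 / 5.0 = 3.16
Exponent = (1.35 - 1)/1.35 = 0.259259
(P2/P1)^exp - 1 = 3.16^0.259259 - 1 = 0.347561
W = 11.5 * 1.35 / 0.35 * 8.314 * 352.15 / 44 * 0.347561 = 1026

1026 kW


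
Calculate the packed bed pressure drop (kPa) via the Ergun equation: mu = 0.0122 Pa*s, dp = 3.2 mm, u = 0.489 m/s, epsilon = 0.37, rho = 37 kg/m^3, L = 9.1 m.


dp = 3.2 mm = 0.0032 m
Viscous term = 150*0.0122*0.489*(1-0.37)^2 / (0.0032^2*0.37^3) = 684756
Inertial term = 1.75*37*0.489^2*(1-0.37) / (0.0032*0.37^3) = 60178.7
dP/L = 684756 + 60178.7 = 744935 Pa/m
dP = 744935 * 9.1 / 1000 = 6779 kPa

6779 kPa


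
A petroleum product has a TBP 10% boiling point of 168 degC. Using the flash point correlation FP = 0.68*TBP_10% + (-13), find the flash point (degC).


FP = 0.68 * 168 + (-13) = 101.24

101.24 degC


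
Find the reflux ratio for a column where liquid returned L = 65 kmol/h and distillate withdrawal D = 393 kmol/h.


Reflux ratio definition: R = L / D (liquid returned / distillate withdrawn)
L = 65 kmol/h, D = 393 kmol/h
R = 65 / 393 = 0.1654

0.1654


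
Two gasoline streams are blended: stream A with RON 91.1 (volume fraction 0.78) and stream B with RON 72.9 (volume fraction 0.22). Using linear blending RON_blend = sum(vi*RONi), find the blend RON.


Linear blending: RON_blend = sum(vi * RONi)
Contribution 1: 0.78 * 91.1 = 71.058
Contribution 2: 0.22 * 72.9 = 16.038
RON_blend = 71.058 + 16.038 = 87.096

87.096


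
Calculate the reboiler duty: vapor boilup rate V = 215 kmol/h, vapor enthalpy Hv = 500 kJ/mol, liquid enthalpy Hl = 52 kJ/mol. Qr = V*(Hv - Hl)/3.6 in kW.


Qr = 215 * (500 - 52) / 3.6 = 215 * 448 / 3.6 = 26760

26760 kW


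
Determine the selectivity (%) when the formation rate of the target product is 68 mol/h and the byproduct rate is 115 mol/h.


Selectivity = desired / (desired + undesired) * 100
Total products = 68 + 115 = 183 mol/h
S = 68 / 183 * 100
= 0.3716 * 100
= 37.16 %

37.16 %
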